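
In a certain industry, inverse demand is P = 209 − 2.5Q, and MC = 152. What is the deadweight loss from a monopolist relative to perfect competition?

DWL = 162.45

Under competition P = MC = 152, so Q = (209 − 152)/2.5 = 22.8.
Monopoly sets MR = MC: 209 − 5Q = 152 ⇒ Q = 11.4, P = 209 − 2.5·11.4 = 180.5.
DWL is the triangle between Q = 11.4 and Q = 22.8: ½·(22.8 − 11.4)·(180.5 − 152) = 162.45.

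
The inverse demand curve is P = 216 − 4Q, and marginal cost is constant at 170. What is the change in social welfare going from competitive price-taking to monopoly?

Competitive firms price at marginal cost: P = 170, giving Q = 11.5.
CS = ½·(216 − 170)·11.5 = 264.5; PS = (170 − 170)·11.5 = 0; TS = 264.5.
Monopoly sets MR = MC: 216 − 8Q = 170 ⇒ Q = 5.75, P = 216 − 4·5.75 = 193.
CS = ½·(216 − 193)·5.75 = 66.125; PS = (193 − 170)·5.75 = 132.25; TS = 198.375.
Change in social welfare: 198.375 − 264.5 = −66.125.

Social welfare falls by 66.125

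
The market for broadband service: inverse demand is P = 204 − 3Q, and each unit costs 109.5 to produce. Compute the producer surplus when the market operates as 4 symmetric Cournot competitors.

With 4 symmetric Cournot firms, each firm's FOC gives 204 − 15q = 109.5, so q = 6.3, Q = 4·6.3 = 25.2, and P = 128.4.
PS = (128.4 − 109.5)·25.2 = 476.28.

PS = 476.28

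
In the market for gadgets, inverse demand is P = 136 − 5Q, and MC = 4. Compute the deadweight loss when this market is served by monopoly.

Perfect competition: P = MC = 4, so 136 − 5Q = 4 and Q = 26.4.
Monopoly sets MR = MC: 136 − 10Q = 4 ⇒ Q = 13.2, P = 136 − 5·13.2 = 70.
DWL is the triangle between Q = 13.2 and Q = 26.4: ½·(26.4 − 13.2)·(70 − 4) = 435.6.

DWL = 435.6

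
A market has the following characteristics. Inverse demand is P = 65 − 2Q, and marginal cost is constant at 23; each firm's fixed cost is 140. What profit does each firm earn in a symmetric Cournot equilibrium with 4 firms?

In a 4-firm Cournot equilibrium, symmetry and the first-order condition give q = (65 − 23)/(10) = 4.2. So Q = 16.8 and P = 31.4.
Each firm's profit = (31.4 − 23)·4.2 − 140 = −104.72.

π_i = −104.72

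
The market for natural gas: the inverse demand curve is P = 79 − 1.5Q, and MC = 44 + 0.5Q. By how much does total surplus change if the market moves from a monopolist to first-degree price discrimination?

Total surplus rises by 56.25

A monopolist chooses Q where MR = MC. MR = 79 − 3Q; setting this equal to 44 + 0.5Q gives Q = 10 and P = 64.
CS = ½·(79 − 64)·10 = 75; PS = (64·10 − 44·10 − ½·0.5·10²) = 175; TS = 250.
A perfectly discriminating monopolist sells every unit with P(Q) ≥ MC(Q), so output equals the competitive quantity Q = 17.5. Each buyer pays their reservation price, so CS = 0 and the firm captures all surplus.
TS = 306.25 (equal to competitive TS).
Change in total surplus: 306.25 − 250 = 56.25.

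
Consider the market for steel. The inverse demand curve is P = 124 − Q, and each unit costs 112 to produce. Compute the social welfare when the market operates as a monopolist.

The monopolist equates marginal revenue to marginal cost: 124 − 2Q = 112, so Q = 6. From demand, P = 118.
CS = ½·(124 − 118)·6 = 18; PS = (118 − 112)·6 = 36; TS = 54.

TS = 54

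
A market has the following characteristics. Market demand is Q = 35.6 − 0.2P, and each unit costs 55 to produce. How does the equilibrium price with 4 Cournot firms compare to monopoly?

Cournot: P = 79.6; Monopoly: P = 116.5

Inverting demand: P = 178 − 5Q.
Cournot with 4 identical firms: the symmetric best-response condition is 178 − 25q = 55. Each firm produces q = 4.92, total output Q = 19.68, price P = 79.6.
The monopolist equates marginal revenue to marginal cost: 178 − 10Q = 55, so Q = 12.3. From demand, P = 116.5.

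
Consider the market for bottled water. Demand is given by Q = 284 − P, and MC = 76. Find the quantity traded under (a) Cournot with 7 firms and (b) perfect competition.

Cournot: Q = 182; Competition: Q = 208

Inverting demand: P = 284 − Q.
In a 7-firm Cournot equilibrium, symmetry and the first-order condition give q = (284 − 76)/(8) = 26. So Q = 182 and P = 102.
Perfect competition: P = MC = 76, so 284 − Q = 76 and Q = 208.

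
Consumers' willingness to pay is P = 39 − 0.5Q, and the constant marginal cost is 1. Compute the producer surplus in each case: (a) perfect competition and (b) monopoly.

Competition: PS = 0; Monopoly: PS = 722

Competitive firms price at marginal cost: P = 1, giving Q = 76.
PS = (1 − 1)·76 = 0.
Monopoly sets MR = MC: 39 − Q = 1 ⇒ Q = 38, P = 39 − 0.5·38 = 20.
PS = (20 − 1)·38 = 722.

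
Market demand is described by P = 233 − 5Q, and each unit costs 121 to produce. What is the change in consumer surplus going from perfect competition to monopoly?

Under competition P = MC = 121, so Q = (233 − 121)/5 = 22.4.
CS = ½·(233 − 121)·22.4 = 1254.4.
A monopolist chooses Q where MR = MC. MR = 233 − 10Q; setting this equal to 121 gives Q = 11.2 and P = 177.
CS = ½·(233 − 177)·11.2 = 313.6.
Change in consumer surplus: 313.6 − 1254.4 = −940.8.

CS falls by 940.8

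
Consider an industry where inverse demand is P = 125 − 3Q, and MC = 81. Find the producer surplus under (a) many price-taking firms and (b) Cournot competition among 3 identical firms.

Competition: PS = 0; Cournot: PS = 121

Perfect competition: P = MC = 81, so 125 − 3Q = 81 and Q = 44/3.
PS = (81 − 81)·44/3 = 0.
Cournot with 3 identical firms: the symmetric best-response condition is 125 − 12q = 81. Each firm produces q = 11/3, total output Q = 11, price P = 92.
PS = (92 − 81)·11 = 121.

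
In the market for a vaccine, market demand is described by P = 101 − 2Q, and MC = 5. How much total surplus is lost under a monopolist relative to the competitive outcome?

Perfect competition: P = MC = 5, so 101 − 2Q = 5 and Q = 48.
Monopoly sets MR = MC: 101 − 4Q = 5 ⇒ Q = 24, P = 101 − 2·24 = 53.
DWL is the triangle between Q = 24 and Q = 48: ½·(48 − 24)·(53 − 5) = 576.

DWL = 576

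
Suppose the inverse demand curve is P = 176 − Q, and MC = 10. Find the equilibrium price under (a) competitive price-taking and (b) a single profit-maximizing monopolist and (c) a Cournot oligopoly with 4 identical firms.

Under competition P = MC = 10, so Q = (176 − 10)/1 = 166.
A monopolist chooses Q where MR = MC. MR = 176 − 2Q; setting this equal to 10 gives Q = 83 and P = 93.
In a 4-firm Cournot equilibrium, symmetry and the first-order condition give q = (176 − 10)/(5) = 33.2. So Q = 132.8 and P = 43.2.

Competition: P = 10; Monopoly: P = 93; Cournot: P = 43.2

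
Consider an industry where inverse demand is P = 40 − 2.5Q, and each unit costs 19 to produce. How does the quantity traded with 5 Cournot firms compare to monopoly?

Cournot with 5 identical firms: the symmetric best-response condition is 40 − 15q = 19. Each firm produces q = 1.4, total output Q = 7, price P = 22.5.
Monopoly sets MR = MC: 40 − 5Q = 19 ⇒ Q = 4.2, P = 40 − 2.5·4.2 = 29.5.

Cournot: Q = 7; Monopoly: Q = 4.2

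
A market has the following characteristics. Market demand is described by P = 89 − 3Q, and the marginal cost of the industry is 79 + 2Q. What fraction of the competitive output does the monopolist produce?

The monopolist equates marginal revenue to marginal cost: 89 − 6Q = 79 + 2Q, so Q = 1.25. From demand, P = 85.25.
Under competition P = MC: 89 − 3Q = 79 + 2Q ⇒ Q = 2, P = 83.
Ratio Q_m/Q_c = 1.25/2 = 0.625.

Q_m/Q_c = 0.625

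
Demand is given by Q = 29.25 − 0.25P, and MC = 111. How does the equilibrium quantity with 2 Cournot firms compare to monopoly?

Cournot: Q = 1; Monopoly: Q = 0.75

Inverting demand: P = 117 − 4Q.
In a 2-firm Cournot equilibrium, symmetry and the first-order condition give q = (117 − 111)/(12) = 0.5. So Q = 1 and P = 113.
The monopolist equates marginal revenue to marginal cost: 117 − 8Q = 111, so Q = 0.75. From demand, P = 114.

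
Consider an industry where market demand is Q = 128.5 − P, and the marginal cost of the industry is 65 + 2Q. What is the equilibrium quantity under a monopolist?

Inverting demand: P = 128.5 − Q.
A monopolist chooses Q where MR = MC. MR = 128.5 − 2Q; setting this equal to 65 + 2Q gives Q = 15.875 and P = 112.625.

Q = 15.875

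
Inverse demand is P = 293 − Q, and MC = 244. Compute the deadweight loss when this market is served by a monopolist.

Perfect competition: P = MC = 244, so 293 − Q = 244 and Q = 49.
A monopolist chooses Q where MR = MC. MR = 293 − 2Q; setting this equal to 244 gives Q = 24.5 and P = 268.5.
DWL is the triangle between Q = 24.5 and Q = 49: ½·(49 − 24.5)·(268.5 − 244) = 300.125.

DWL = 300.125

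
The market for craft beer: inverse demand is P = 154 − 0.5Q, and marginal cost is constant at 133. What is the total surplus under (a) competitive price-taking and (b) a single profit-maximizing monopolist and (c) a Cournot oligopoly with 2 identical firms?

Competition: TS = 441; Monopoly: TS = 330.75; Cournot: TS = 392

Under competition P = MC = 133, so Q = (154 − 133)/0.5 = 42.
CS = ½·(154 − 133)·42 = 441; PS = (133 − 133)·42 = 0; TS = 441.
Monopoly sets MR = MC: 154 − Q = 133 ⇒ Q = 21, P = 154 − 0.5·21 = 143.5.
CS = ½·(154 − 143.5)·21 = 110.25; PS = (143.5 − 133)·21 = 220.5; TS = 330.75.
Cournot with 2 identical firms: the symmetric best-response condition is 154 − 1.5q = 133. Each firm produces q = 14, total output Q = 28, price P = 140.
CS = ½·(154 − 140)·28 = 196; PS = (140 − 133)·28 = 196; TS = 392.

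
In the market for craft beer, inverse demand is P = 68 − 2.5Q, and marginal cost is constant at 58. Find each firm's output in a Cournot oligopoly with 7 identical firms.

With 7 symmetric Cournot firms, each firm's FOC gives 68 − 20q = 58, so q = 0.5, Q = 7·0.5 = 3.5, and P = 59.25.

q_i = 0.5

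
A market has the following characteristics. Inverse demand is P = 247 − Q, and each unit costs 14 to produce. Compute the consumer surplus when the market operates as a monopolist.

CS = 6786.125

A monopolist chooses Q where MR = MC. MR = 247 − 2Q; setting this equal to 14 gives Q = 116.5 and P = 130.5.
CS = ½·(247 − 130.5)·116.5 = 6786.125.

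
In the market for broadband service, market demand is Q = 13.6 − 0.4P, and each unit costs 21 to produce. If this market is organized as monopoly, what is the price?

Inverting demand: P = 34 − 2.5Q.
The monopolist equates marginal revenue to marginal cost: 34 − 5Q = 21, so Q = 2.6. From demand, P = 27.5.

P = 27.5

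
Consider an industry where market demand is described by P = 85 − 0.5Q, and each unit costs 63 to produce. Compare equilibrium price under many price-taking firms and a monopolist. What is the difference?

P rises by 11

Under competition P = MC = 63, so Q = (85 − 63)/0.5 = 44.
Monopoly sets MR = MC: 85 − Q = 63 ⇒ Q = 22, P = 85 − 0.5·22 = 74.
Change in equilibrium price: 74 − 63 = 11.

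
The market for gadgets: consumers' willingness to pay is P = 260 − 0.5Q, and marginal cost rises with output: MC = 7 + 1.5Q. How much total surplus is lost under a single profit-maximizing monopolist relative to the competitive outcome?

Under competition P = MC: 260 − 0.5Q = 7 + 1.5Q ⇒ Q = 126.5, P = 196.75.
Monopoly sets MR = MC: 260 − Q = 7 + 1.5Q ⇒ Q = 101.2, P = 260 − 0.5·101.2 = 209.4.
CS = ½·(260 − 196.75)·126.5 = 64009/16; PS = (196.75·126.5 − 7·126.5 − ½·1.5·126.5²) = 192027/16; TS = 16002.25.
CS = ½·(260 − 209.4)·101.2 = 2560.36; PS = (209.4·101.2 − 7·101.2 − ½·1.5·101.2²) = 12801.8; TS = 15362.16.
DWL = 16002.25 − 15362.16 = 640.09.

DWL = 640.09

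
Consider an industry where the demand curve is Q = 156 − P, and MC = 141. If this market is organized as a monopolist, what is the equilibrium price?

P = 148.5

Inverting demand: P = 156 − Q.
Monopoly sets MR = MC: 156 − 2Q = 141 ⇒ Q = 7.5, P = 156 − 7.5 = 148.5.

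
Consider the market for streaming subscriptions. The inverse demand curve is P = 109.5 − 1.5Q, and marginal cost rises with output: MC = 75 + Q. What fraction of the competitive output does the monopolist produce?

Q_m/Q_c = 0.625

The monopolist equates marginal revenue to marginal cost: 109.5 − 3Q = 75 + Q, so Q = 8.625. From demand, P = 1545/16.
Competitive equilibrium sets price equal to marginal cost: 109.5 − 1.5Q = 75 + Q, so Q = 13.8 and P = 88.8.
Ratio Q_m/Q_c = 8.625/13.8 = 0.625.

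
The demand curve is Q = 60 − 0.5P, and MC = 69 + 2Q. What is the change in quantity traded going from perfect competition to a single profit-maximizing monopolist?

Quantity traded falls by 4.25

Inverting demand: P = 120 − 2Q.
Under competition P = MC: 120 − 2Q = 69 + 2Q ⇒ Q = 12.75, P = 94.5.
Monopoly sets MR = MC: 120 − 4Q = 69 + 2Q ⇒ Q = 8.5, P = 120 − 2·8.5 = 103.
Change in quantity traded: 8.5 − 12.75 = −4.25.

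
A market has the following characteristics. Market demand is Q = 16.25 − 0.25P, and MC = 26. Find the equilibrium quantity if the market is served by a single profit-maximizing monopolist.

Q = 4.875

Inverting demand: P = 65 − 4Q.
The monopolist equates marginal revenue to marginal cost: 65 − 8Q = 26, so Q = 4.875. From demand, P = 45.5.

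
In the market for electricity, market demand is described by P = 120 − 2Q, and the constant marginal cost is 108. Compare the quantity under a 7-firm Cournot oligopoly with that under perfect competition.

With 7 symmetric Cournot firms, each firm's FOC gives 120 − 16q = 108, so q = 0.75, Q = 7·0.75 = 5.25, and P = 109.5.
Competitive firms price at marginal cost: P = 108, giving Q = 6.

Cournot: Q = 5.25; Competition: Q = 6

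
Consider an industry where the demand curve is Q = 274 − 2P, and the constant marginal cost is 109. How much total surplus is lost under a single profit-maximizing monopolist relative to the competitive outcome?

Inverting demand: P = 137 − 0.5Q.
Competitive firms price at marginal cost: P = 109, giving Q = 56.
Monopoly sets MR = MC: 137 − Q = 109 ⇒ Q = 28, P = 137 − 0.5·28 = 123.
DWL is the triangle between Q = 28 and Q = 56: ½·(56 − 28)·(123 − 109) = 196.

DWL = 196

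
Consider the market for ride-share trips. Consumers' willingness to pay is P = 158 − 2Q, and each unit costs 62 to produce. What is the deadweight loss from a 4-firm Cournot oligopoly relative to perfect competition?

DWL = 92.16

Perfect competition: P = MC = 62, so 158 − 2Q = 62 and Q = 48.
Cournot with 4 identical firms: the symmetric best-response condition is 158 − 10q = 62. Each firm produces q = 9.6, total output Q = 38.4, price P = 81.2.
DWL is the triangle between Q = 38.4 and Q = 48: ½·(48 − 38.4)·(81.2 − 62) = 92.16.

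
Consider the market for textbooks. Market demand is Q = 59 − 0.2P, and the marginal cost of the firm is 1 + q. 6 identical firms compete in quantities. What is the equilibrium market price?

P = 50

Inverting demand: P = 295 − 5Q.
In a 6-firm Cournot equilibrium, symmetry and the first-order condition give q = (295 − 1)/(36) = 49/6. So Q = 49 and P = 50.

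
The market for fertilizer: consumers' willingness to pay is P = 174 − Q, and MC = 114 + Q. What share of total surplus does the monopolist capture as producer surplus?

Monopoly sets MR = MC: 174 − 2Q = 114 + Q ⇒ Q = 20, P = 174 − 20 = 154.
CS = ½·(174 − 154)·20 = 200.
PS = P·Q − VC(Q) = 154·20 − (114·20 + ½·1·20²) = 600.
Share captured = PS/TS = 600/800 = 0.75.

PS/TS = 0.75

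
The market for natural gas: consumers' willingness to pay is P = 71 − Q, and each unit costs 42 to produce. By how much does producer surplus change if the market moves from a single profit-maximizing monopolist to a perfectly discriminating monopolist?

A monopolist chooses Q where MR = MC. MR = 71 − 2Q; setting this equal to 42 gives Q = 14.5 and P = 56.5.
PS = (56.5 − 42)·14.5 = 210.25.
A perfectly discriminating monopolist sells every unit with P(Q) ≥ MC(Q), so output equals the competitive quantity Q = 29. Each buyer pays their reservation price, so CS = 0 and the firm captures all surplus.
PS = ½·(71 − 42)·29 = 420.5.
Change in producer surplus: 420.5 − 210.25 = 210.25.

PS rises by 210.25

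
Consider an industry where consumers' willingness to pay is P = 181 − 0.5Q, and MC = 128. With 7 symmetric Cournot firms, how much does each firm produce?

q_i = 13.25

Cournot with 7 identical firms: the symmetric best-response condition is 181 − 4q = 128. Each firm produces q = 13.25, total output Q = 92.75, price P = 134.625.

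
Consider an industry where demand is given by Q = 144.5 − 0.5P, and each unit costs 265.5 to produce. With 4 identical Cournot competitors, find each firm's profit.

Inverting demand: P = 289 − 2Q.
Cournot with 4 identical firms: the symmetric best-response condition is 289 − 10q = 265.5. Each firm produces q = 2.35, total output Q = 9.4, price P = 270.2.
Each firm's profit = (270.2 − 265.5)·2.35 = 11.045.

π_i = 11.045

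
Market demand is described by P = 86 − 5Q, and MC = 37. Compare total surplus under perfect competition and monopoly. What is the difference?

TS falls by 60.025

Under competition P = MC = 37, so Q = (86 − 37)/5 = 9.8.
CS = ½·(86 − 37)·9.8 = 240.1; PS = (37 − 37)·9.8 = 0; TS = 240.1.
The monopolist equates marginal revenue to marginal cost: 86 − 10Q = 37, so Q = 4.9. From demand, P = 61.5.
CS = ½·(86 − 61.5)·4.9 = 60.025; PS = (61.5 − 37)·4.9 = 120.05; TS = 180.075.
Change in total surplus: 180.075 − 240.1 = −60.025.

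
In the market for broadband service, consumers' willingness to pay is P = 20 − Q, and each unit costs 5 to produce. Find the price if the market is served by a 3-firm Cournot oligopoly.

P = 8.75

With 3 symmetric Cournot firms, each firm's FOC gives 20 − 4q = 5, so q = 3.75, Q = 3·3.75 = 11.25, and P = 8.75.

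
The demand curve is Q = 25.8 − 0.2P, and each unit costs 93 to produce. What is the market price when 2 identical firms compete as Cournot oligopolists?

P = 105

Inverting demand: P = 129 − 5Q.
With 2 symmetric Cournot firms, each firm's FOC gives 129 − 15q = 93, so q = 2.4, Q = 2·2.4 = 4.8, and P = 105.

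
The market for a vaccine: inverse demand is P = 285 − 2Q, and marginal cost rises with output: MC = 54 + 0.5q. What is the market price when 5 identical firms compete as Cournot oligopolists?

P = 100.2

In a 5-firm Cournot equilibrium, symmetry and the first-order condition give q = (285 − 54)/(12.5) = 18.48. So Q = 92.4 and P = 100.2.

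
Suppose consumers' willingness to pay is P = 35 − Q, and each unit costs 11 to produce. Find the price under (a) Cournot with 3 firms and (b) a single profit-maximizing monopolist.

Cournot: P = 17; Monopoly: P = 23

In a 3-firm Cournot equilibrium, symmetry and the first-order condition give q = (35 − 11)/(4) = 6. So Q = 18 and P = 17.
Monopoly sets MR = MC: 35 − 2Q = 11 ⇒ Q = 12, P = 35 − 12 = 23.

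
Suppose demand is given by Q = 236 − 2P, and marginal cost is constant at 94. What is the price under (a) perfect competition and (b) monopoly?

Competition: P = 94; Monopoly: P = 106

Inverting demand: P = 118 − 0.5Q.
Competitive firms price at marginal cost: P = 94, giving Q = 48.
The monopolist equates marginal revenue to marginal cost: 118 − Q = 94, so Q = 24. From demand, P = 106.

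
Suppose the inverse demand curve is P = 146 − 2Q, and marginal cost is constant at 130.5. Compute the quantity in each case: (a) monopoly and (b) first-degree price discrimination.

Monopoly: Q = 3.875; Perfect PD: Q = 7.75

A monopolist chooses Q where MR = MC. MR = 146 − 4Q; setting this equal to 130.5 gives Q = 3.875 and P = 138.25.
With perfect price discrimination, output is the efficient level Q = 7.75 (where demand meets MC), but every buyer pays their willingness to pay: CS = 0 and PS = total surplus.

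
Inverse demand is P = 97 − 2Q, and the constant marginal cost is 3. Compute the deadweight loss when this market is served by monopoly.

DWL = 552.25

Perfect competition: P = MC = 3, so 97 − 2Q = 3 and Q = 47.
The monopolist equates marginal revenue to marginal cost: 97 − 4Q = 3, so Q = 23.5. From demand, P = 50.
DWL is the triangle between Q = 23.5 and Q = 47: ½·(47 − 23.5)·(50 − 3) = 552.25.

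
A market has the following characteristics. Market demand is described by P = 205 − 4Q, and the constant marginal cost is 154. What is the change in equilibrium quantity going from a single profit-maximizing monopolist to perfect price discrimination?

The monopolist equates marginal revenue to marginal cost: 205 − 8Q = 154, so Q = 6.375. From demand, P = 179.5.
Under first-degree price discrimination the firm charges each unit its demand price and produces up to where P = MC, i.e. Q = 12.75. Consumer surplus is zero; producer surplus equals total surplus.
Change in equilibrium quantity: 12.75 − 6.375 = 6.375.

Equilibrium quantity rises by 6.375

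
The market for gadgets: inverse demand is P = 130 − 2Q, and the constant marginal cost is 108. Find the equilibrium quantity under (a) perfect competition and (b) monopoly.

Perfect competition: P = MC = 108, so 130 − 2Q = 108 and Q = 11.
The monopolist equates marginal revenue to marginal cost: 130 − 4Q = 108, so Q = 5.5. From demand, P = 119.

Competition: Q = 11; Monopoly: Q = 5.5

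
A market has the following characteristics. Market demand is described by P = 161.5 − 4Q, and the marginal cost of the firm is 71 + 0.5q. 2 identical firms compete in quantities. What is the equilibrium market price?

Cournot with 2 identical firms: the symmetric best-response condition is 161.5 − 12q = 71 + 0.5q. Each firm produces q = 7.24, total output Q = 14.48, price P = 103.58.

P = 103.58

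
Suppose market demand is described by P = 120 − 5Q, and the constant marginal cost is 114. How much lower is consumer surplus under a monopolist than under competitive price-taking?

Consumer surplus falls by 2.7

Perfect competition: P = MC = 114, so 120 − 5Q = 114 and Q = 1.2.
CS = ½·(120 − 114)·1.2 = 3.6.
Monopoly sets MR = MC: 120 − 10Q = 114 ⇒ Q = 0.6, P = 120 − 5·0.6 = 117.
CS = ½·(120 − 117)·0.6 = 0.9.
Change in consumer surplus: 0.9 − 3.6 = −2.7.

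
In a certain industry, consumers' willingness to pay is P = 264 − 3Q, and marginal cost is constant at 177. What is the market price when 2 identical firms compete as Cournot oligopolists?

P = 206

With 2 symmetric Cournot firms, each firm's FOC gives 264 − 9q = 177, so q = 29/3, Q = 2·29/3 = 58/3, and P = 206.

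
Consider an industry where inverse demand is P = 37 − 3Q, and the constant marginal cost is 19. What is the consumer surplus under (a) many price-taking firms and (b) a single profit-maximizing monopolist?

Competitive firms price at marginal cost: P = 19, giving Q = 6.
CS = ½·(37 − 19)·6 = 54.
A monopolist chooses Q where MR = MC. MR = 37 − 6Q; setting this equal to 19 gives Q = 3 and P = 28.
CS = ½·(37 − 28)·3 = 13.5.

Competition: CS = 54; Monopoly: CS = 13.5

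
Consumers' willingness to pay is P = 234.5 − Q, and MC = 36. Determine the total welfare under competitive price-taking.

TS = 19701.125

Under competition P = MC = 36, so Q = (234.5 − 36)/1 = 198.5.
CS = ½·(234.5 − 36)·198.5 = 19701.125; PS = (36 − 36)·198.5 = 0; TS = 19701.125.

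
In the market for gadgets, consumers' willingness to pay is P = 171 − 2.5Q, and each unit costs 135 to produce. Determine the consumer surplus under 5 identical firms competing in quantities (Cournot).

In a 5-firm Cournot equilibrium, symmetry and the first-order condition give q = (171 − 135)/(15) = 2.4. So Q = 12 and P = 141.
CS = ½·(171 − 141)·12 = 180.

CS = 180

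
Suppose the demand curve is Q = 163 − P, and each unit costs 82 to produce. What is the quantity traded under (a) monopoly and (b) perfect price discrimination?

Monopoly: Q = 40.5; Perfect PD: Q = 81

Inverting demand: P = 163 − Q.
The monopolist equates marginal revenue to marginal cost: 163 − 2Q = 82, so Q = 40.5. From demand, P = 122.5.
A perfectly discriminating monopolist sells every unit with P(Q) ≥ MC(Q), so output equals the competitive quantity Q = 81. Each buyer pays their reservation price, so CS = 0 and the firm captures all surplus.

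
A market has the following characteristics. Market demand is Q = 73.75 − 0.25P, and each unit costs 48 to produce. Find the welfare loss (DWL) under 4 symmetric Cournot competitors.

Inverting demand: P = 295 − 4Q.
Competitive firms price at marginal cost: P = 48, giving Q = 61.75.
Cournot with 4 identical firms: the symmetric best-response condition is 295 − 20q = 48. Each firm produces q = 12.35, total output Q = 49.4, price P = 97.4.
DWL is the triangle between Q = 49.4 and Q = 61.75: ½·(61.75 − 49.4)·(97.4 − 48) = 305.045.

DWL = 305.045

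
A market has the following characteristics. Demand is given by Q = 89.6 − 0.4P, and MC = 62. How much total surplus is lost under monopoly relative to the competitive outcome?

Inverting demand: P = 224 − 2.5Q.
Perfect competition: P = MC = 62, so 224 − 2.5Q = 62 and Q = 64.8.
The monopolist equates marginal revenue to marginal cost: 224 − 5Q = 62, so Q = 32.4. From demand, P = 143.
DWL is the triangle between Q = 32.4 and Q = 64.8: ½·(64.8 − 32.4)·(143 − 62) = 1312.2.

DWL = 1312.2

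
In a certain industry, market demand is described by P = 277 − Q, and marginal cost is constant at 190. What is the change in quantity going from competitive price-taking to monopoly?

Quantity falls by 43.5

Competitive firms price at marginal cost: P = 190, giving Q = 87.
Monopoly sets MR = MC: 277 − 2Q = 190 ⇒ Q = 43.5, P = 277 − 43.5 = 233.5.
Change in quantity: 43.5 − 87 = −43.5.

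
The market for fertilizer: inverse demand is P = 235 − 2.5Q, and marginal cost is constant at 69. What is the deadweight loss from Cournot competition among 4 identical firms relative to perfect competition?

Competitive firms price at marginal cost: P = 69, giving Q = 66.4.
Cournot with 4 identical firms: the symmetric best-response condition is 235 − 12.5q = 69. Each firm produces q = 13.28, total output Q = 53.12, price P = 102.2.
DWL is the triangle between Q = 53.12 and Q = 66.4: ½·(66.4 − 53.12)·(102.2 − 69) = 220.448.

DWL = 220.448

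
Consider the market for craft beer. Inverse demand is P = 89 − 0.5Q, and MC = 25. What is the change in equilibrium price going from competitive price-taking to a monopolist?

Equilibrium price rises by 32

Competitive firms price at marginal cost: P = 25, giving Q = 128.
Monopoly sets MR = MC: 89 − Q = 25 ⇒ Q = 64, P = 89 − 0.5·64 = 57.
Change in equilibrium price: 57 − 25 = 32.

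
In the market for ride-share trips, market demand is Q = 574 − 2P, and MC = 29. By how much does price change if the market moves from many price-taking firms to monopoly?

Inverting demand: P = 287 − 0.5Q.
Under competition P = MC = 29, so Q = (287 − 29)/0.5 = 516.
Monopoly sets MR = MC: 287 − Q = 29 ⇒ Q = 258, P = 287 − 0.5·258 = 158.
Change in price: 158 − 29 = 129.

Price rises by 129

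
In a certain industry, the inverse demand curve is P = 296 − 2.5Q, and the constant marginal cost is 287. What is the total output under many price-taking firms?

Competitive firms price at marginal cost: P = 287, giving Q = 3.6.

Q = 3.6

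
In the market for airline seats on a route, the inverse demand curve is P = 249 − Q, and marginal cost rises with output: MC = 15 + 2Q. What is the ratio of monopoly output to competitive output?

Q_m/Q_c = 0.75

Monopoly sets MR = MC: 249 − 2Q = 15 + 2Q ⇒ Q = 58.5, P = 249 − 58.5 = 190.5.
Under competition P = MC: 249 − Q = 15 + 2Q ⇒ Q = 78, P = 171.
Ratio Q_m/Q_c = 58.5/78 = 0.75.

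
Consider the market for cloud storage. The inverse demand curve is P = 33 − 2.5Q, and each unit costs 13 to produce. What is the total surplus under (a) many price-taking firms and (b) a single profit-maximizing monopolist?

Under competition P = MC = 13, so Q = (33 − 13)/2.5 = 8.
CS = ½·(33 − 13)·8 = 80; PS = (13 − 13)·8 = 0; TS = 80.
Monopoly sets MR = MC: 33 − 5Q = 13 ⇒ Q = 4, P = 33 − 2.5·4 = 23.
CS = ½·(33 − 23)·4 = 20; PS = (23 − 13)·4 = 40; TS = 60.

Competition: TS = 80; Monopoly: TS = 60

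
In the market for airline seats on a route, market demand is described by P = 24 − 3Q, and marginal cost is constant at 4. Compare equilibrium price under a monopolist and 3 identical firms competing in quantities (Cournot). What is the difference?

P falls by 5

The monopolist equates marginal revenue to marginal cost: 24 − 6Q = 4, so Q = 10/3. From demand, P = 14.
With 3 symmetric Cournot firms, each firm's FOC gives 24 − 12q = 4, so q = 5/3, Q = 3·5/3 = 5, and P = 9.
Change in equilibrium price: 9 − 14 = −5.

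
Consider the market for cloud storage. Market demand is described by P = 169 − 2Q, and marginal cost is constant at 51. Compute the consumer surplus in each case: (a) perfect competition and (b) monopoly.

Competition: CS = 3481; Monopoly: CS = 870.25

Perfect competition: P = MC = 51, so 169 − 2Q = 51 and Q = 59.
CS = ½·(169 − 51)·59 = 3481.
A monopolist chooses Q where MR = MC. MR = 169 − 4Q; setting this equal to 51 gives Q = 29.5 and P = 110.
CS = ½·(169 − 110)·29.5 = 870.25.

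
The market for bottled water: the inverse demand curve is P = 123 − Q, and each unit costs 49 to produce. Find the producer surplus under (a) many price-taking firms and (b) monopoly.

Under competition P = MC = 49, so Q = (123 − 49)/1 = 74.
PS = (49 − 49)·74 = 0.
The monopolist equates marginal revenue to marginal cost: 123 − 2Q = 49, so Q = 37. From demand, P = 86.
PS = (86 − 49)·37 = 1369.

Competition: PS = 0; Monopoly: PS = 1369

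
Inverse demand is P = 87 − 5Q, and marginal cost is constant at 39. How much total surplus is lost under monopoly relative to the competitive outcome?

Competitive firms price at marginal cost: P = 39, giving Q = 9.6.
A monopolist chooses Q where MR = MC. MR = 87 − 10Q; setting this equal to 39 gives Q = 4.8 and P = 63.
DWL is the triangle between Q = 4.8 and Q = 9.6: ½·(9.6 − 4.8)·(63 − 39) = 57.6.

DWL = 57.6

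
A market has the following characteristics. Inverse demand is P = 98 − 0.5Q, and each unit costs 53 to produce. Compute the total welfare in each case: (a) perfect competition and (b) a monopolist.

Competition: TS = 2025; Monopoly: TS = 1518.75

Under competition P = MC = 53, so Q = (98 − 53)/0.5 = 90.
CS = ½·(98 − 53)·90 = 2025; PS = (53 − 53)·90 = 0; TS = 2025.
Monopoly sets MR = MC: 98 − Q = 53 ⇒ Q = 45, P = 98 − 0.5·45 = 75.5.
CS = ½·(98 − 75.5)·45 = 506.25; PS = (75.5 − 53)·45 = 1012.5; TS = 1518.75.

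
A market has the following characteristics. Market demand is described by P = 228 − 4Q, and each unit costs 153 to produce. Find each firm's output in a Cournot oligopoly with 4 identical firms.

q_i = 3.75

With 4 symmetric Cournot firms, each firm's FOC gives 228 − 20q = 153, so q = 3.75, Q = 4·3.75 = 15, and P = 168.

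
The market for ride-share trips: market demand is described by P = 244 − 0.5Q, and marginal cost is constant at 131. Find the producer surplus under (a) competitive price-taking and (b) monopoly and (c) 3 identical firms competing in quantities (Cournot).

Competitive firms price at marginal cost: P = 131, giving Q = 226.
PS = (131 − 131)·226 = 0.
A monopolist chooses Q where MR = MC. MR = 244 − Q; setting this equal to 131 gives Q = 113 and P = 187.5.
PS = (187.5 − 131)·113 = 6384.5.
In a 3-firm Cournot equilibrium, symmetry and the first-order condition give q = (244 − 131)/(2) = 56.5. So Q = 169.5 and P = 159.25.
PS = (159.25 − 131)·169.5 = 4788.375.

Competition: PS = 0; Monopoly: PS = 6384.5; Cournot: PS = 4788.375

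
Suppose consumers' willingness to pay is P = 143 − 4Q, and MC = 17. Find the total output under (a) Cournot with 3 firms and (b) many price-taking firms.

Cournot: Q = 23.625; Competition: Q = 31.5

In a 3-firm Cournot equilibrium, symmetry and the first-order condition give q = (143 − 17)/(16) = 7.875. So Q = 23.625 and P = 48.5.
Competitive firms price at marginal cost: P = 17, giving Q = 31.5.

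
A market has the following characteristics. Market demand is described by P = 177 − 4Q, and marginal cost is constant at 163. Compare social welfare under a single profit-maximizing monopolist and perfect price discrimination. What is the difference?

TS rises by 6.125

A monopolist chooses Q where MR = MC. MR = 177 − 8Q; setting this equal to 163 gives Q = 1.75 and P = 170.
CS = ½·(177 − 170)·1.75 = 6.125; PS = (170 − 163)·1.75 = 12.25; TS = 18.375.
A perfectly discriminating monopolist sells every unit with P(Q) ≥ MC(Q), so output equals the competitive quantity Q = 3.5. Each buyer pays their reservation price, so CS = 0 and the firm captures all surplus.
TS = 24.5 (equal to competitive TS).
Change in social welfare: 24.5 − 18.375 = 6.125.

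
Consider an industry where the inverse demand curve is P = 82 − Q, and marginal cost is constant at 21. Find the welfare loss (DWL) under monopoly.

DWL = 465.125

Competitive firms price at marginal cost: P = 21, giving Q = 61.
The monopolist equates marginal revenue to marginal cost: 82 − 2Q = 21, so Q = 30.5. From demand, P = 51.5.
DWL is the triangle between Q = 30.5 and Q = 61: ½·(61 − 30.5)·(51.5 − 21) = 465.125.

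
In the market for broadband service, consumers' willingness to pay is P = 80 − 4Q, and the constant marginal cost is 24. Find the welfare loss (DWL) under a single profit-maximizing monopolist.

Under competition P = MC = 24, so Q = (80 − 24)/4 = 14.
A monopolist chooses Q where MR = MC. MR = 80 − 8Q; setting this equal to 24 gives Q = 7 and P = 52.
DWL is the triangle between Q = 7 and Q = 14: ½·(14 − 7)·(52 − 24) = 98.

DWL = 98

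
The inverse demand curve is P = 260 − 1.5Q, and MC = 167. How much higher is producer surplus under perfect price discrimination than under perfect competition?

Under competition P = MC = 167, so Q = (260 − 167)/1.5 = 62.
PS = (167 − 167)·62 = 0.
With perfect price discrimination, output is the efficient level Q = 62 (where demand meets MC), but every buyer pays their willingness to pay: CS = 0 and PS = total surplus.
PS = ½·(260 − 167)·62 = 2883.
Change in producer surplus: 2883 − 0 = 2883.

PS rises by 2883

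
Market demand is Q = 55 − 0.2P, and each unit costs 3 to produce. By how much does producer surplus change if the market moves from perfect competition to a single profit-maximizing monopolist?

Producer surplus rises by 3699.2

Inverting demand: P = 275 − 5Q.
Competitive firms price at marginal cost: P = 3, giving Q = 54.4.
PS = (3 − 3)·54.4 = 0.
Monopoly sets MR = MC: 275 − 10Q = 3 ⇒ Q = 27.2, P = 275 − 5·27.2 = 139.
PS = (139 − 3)·27.2 = 3699.2.
Change in producer surplus: 3699.2 − 0 = 3699.2.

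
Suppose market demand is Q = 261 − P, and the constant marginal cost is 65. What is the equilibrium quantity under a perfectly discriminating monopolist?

Q = 196

Inverting demand: P = 261 − Q.
With perfect price discrimination, output is the efficient level Q = 196 (where demand meets MC), but every buyer pays their willingness to pay: CS = 0 and PS = total surplus.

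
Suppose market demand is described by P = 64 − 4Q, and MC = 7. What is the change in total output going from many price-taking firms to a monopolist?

Total output falls by 7.125

Perfect competition: P = MC = 7, so 64 − 4Q = 7 and Q = 14.25.
A monopolist chooses Q where MR = MC. MR = 64 − 8Q; setting this equal to 7 gives Q = 7.125 and P = 35.5.
Change in total output: 7.125 − 14.25 = −7.125.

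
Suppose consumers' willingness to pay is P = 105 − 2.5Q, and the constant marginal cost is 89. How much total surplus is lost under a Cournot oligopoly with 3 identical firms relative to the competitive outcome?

Perfect competition: P = MC = 89, so 105 − 2.5Q = 89 and Q = 6.4.
In a 3-firm Cournot equilibrium, symmetry and the first-order condition give q = (105 − 89)/(10) = 1.6. So Q = 4.8 and P = 93.
DWL is the triangle between Q = 4.8 and Q = 6.4: ½·(6.4 − 4.8)·(93 − 89) = 3.2.

DWL = 3.2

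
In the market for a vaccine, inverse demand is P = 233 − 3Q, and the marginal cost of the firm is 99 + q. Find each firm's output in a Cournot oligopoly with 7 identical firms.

Cournot with 7 identical firms: the symmetric best-response condition is 233 − 24q = 99 + q. Each firm produces q = 5.36, total output Q = 37.52, price P = 120.44.

q_i = 5.36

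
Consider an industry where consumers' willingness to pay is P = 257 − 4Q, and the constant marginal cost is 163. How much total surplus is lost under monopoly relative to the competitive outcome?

Perfect competition: P = MC = 163, so 257 − 4Q = 163 and Q = 23.5.
Monopoly sets MR = MC: 257 − 8Q = 163 ⇒ Q = 11.75, P = 257 − 4·11.75 = 210.
DWL is the triangle between Q = 11.75 and Q = 23.5: ½·(23.5 − 11.75)·(210 − 163) = 276.125.

DWL = 276.125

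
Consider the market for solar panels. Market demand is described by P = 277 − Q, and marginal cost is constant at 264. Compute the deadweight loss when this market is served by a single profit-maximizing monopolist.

DWL = 21.125

Perfect competition: P = MC = 264, so 277 − Q = 264 and Q = 13.
Monopoly sets MR = MC: 277 − 2Q = 264 ⇒ Q = 6.5, P = 277 − 6.5 = 270.5.
DWL is the triangle between Q = 6.5 and Q = 13: ½·(13 − 6.5)·(270.5 − 264) = 21.125.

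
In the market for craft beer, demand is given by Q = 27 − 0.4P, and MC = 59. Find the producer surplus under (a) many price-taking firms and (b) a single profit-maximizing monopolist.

Competition: PS = 0; Monopoly: PS = 7.225

Inverting demand: P = 67.5 − 2.5Q.
Under competition P = MC = 59, so Q = (67.5 − 59)/2.5 = 3.4.
PS = (59 − 59)·3.4 = 0.
Monopoly sets MR = MC: 67.5 − 5Q = 59 ⇒ Q = 1.7, P = 67.5 − 2.5·1.7 = 63.25.
PS = (63.25 − 59)·1.7 = 7.225.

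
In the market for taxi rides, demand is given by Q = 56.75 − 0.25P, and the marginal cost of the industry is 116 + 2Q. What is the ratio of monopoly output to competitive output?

Q_m/Q_c = 0.6

Inverting demand: P = 227 − 4Q.
The monopolist equates marginal revenue to marginal cost: 227 − 8Q = 116 + 2Q, so Q = 11.1. From demand, P = 182.6.
Competitive equilibrium sets price equal to marginal cost: 227 − 4Q = 116 + 2Q, so Q = 18.5 and P = 153.
Ratio Q_m/Q_c = 11.1/18.5 = 0.6.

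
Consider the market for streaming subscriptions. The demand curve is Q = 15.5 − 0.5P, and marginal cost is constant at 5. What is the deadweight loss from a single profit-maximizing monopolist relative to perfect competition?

Inverting demand: P = 31 − 2Q.
Under competition P = MC = 5, so Q = (31 − 5)/2 = 13.
The monopolist equates marginal revenue to marginal cost: 31 − 4Q = 5, so Q = 6.5. From demand, P = 18.
DWL is the triangle between Q = 6.5 and Q = 13: ½·(13 − 6.5)·(18 − 5) = 42.25.

DWL = 42.25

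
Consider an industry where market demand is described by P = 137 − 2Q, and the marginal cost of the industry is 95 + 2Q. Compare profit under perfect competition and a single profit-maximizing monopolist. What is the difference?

π rises by 36.75

Under competition P = MC: 137 − 2Q = 95 + 2Q ⇒ Q = 10.5, P = 116.
Profit = 116·10.5 − (95·10.5 + ½·2·10.5²) = 110.25.
A monopolist chooses Q where MR = MC. MR = 137 − 4Q; setting this equal to 95 + 2Q gives Q = 7 and P = 123.
Profit = 123·7 − (95·7 + ½·2·7²) = 147.
Change in profit: 147 − 110.25 = 36.75.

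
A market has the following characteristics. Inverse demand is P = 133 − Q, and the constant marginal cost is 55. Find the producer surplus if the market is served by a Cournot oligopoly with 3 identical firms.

PS = 1140.75

Cournot with 3 identical firms: the symmetric best-response condition is 133 − 4q = 55. Each firm produces q = 19.5, total output Q = 58.5, price P = 74.5.
PS = (74.5 − 55)·58.5 = 1140.75.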